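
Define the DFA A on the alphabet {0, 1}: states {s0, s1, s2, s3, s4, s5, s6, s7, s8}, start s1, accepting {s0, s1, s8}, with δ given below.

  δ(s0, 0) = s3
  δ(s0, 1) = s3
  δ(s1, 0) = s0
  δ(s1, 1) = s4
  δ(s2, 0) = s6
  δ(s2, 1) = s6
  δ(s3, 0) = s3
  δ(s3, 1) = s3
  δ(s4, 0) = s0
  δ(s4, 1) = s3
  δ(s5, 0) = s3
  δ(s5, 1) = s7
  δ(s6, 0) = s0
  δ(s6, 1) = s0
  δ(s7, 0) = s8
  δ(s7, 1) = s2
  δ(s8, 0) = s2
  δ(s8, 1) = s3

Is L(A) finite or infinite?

The useful states (reachable from s1 and able to reach an accepting state) are {s0, s1, s4}.
Restricted to these states the transition graph has no cycle, so every accepting path has bounded length and L is finite.

finite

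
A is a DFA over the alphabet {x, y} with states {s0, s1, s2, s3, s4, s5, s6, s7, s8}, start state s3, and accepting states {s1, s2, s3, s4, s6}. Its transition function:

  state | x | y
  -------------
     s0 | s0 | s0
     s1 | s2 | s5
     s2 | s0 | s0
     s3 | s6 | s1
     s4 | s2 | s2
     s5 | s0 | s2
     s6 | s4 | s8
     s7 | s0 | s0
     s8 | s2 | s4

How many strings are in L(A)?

12

The useful subgraph on states {s1, s2, s3, s4, s5, s6, s8} is acyclic, so L(A) is finite; the longest accepting path visits 5 useful states, giving maximum string length 4.
Counting accepting paths from s3 by length: 1 of length 0, 2 of length 1, 2 of length 2, 5 of length 3, 2 of length 4. Total 12.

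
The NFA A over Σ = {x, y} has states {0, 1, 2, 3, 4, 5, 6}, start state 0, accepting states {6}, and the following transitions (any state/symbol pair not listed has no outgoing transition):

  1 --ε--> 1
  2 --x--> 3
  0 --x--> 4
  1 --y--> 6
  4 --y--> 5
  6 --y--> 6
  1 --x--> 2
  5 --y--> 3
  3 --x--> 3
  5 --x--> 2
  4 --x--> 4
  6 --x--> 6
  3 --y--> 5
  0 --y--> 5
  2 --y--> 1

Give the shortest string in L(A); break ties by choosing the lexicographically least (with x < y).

yxyy

A breadth-first search from 0 reaches an accepting state first via the path 0 → 5 → 2 → 1 → 6 on input yxyy.
No string of length < 4 is accepted (BFS exhausts all shorter strings without reaching an accepting state), and yxyy is the lexicographically least accepting string of length 4.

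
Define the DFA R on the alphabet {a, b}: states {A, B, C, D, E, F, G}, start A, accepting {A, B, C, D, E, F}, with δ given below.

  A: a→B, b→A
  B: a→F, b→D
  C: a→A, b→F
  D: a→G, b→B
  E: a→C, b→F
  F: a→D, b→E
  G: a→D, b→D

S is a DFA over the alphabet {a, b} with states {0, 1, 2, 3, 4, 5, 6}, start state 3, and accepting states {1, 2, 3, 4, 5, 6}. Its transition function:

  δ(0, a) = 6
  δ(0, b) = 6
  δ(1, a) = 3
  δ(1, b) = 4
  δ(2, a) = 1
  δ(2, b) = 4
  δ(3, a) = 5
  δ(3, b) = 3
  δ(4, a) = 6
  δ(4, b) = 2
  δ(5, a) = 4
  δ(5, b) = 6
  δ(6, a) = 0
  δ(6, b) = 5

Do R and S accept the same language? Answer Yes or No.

Yes

Exploring the product automaton R × S from the start pair (A, 3), following both machines on each input symbol, reaches 7 state pairs: (A, 3), (B, 5), (F, 4), (D, 6), (E, 2), (G, 0), (C, 1).
R accepts in {A, B, C, D, E, F} and S accepts in {1, 2, 3, 4, 5, 6}. In every reachable pair the two components are either both accepting — (A, 3), (B, 5), (F, 4), (D, 6), (E, 2), (C, 1) — or both non-accepting, so no string is accepted by exactly one of the machines: L(R) \ L(S) and L(S) \ L(R) are both empty.
Hence every string is accepted by R iff it is accepted by S, and the two languages coincide.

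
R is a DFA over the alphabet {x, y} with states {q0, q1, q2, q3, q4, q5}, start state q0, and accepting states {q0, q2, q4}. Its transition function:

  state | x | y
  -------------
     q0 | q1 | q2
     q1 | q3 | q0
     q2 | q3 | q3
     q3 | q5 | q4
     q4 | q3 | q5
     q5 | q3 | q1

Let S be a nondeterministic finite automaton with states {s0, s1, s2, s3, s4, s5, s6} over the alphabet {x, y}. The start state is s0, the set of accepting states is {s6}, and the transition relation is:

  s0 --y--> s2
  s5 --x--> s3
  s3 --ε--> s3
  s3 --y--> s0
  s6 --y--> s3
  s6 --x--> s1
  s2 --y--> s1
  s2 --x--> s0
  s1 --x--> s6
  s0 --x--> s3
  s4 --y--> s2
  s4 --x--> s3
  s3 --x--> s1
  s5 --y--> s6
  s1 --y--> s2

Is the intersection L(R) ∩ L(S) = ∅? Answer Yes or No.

Yes

Exploring the product automaton R × S from the start pair (q0, s0), following both machines on each input symbol, reaches 26 state pairs: (q0, s0), (q1, s3), (q2, s2), (q3, s1), (q3, s0), (q5, s6), (q4, s2), (q5, s3), (q5, s1), (q1, s0), (q3, s6), (q1, s2), (q3, s3), (q0, s2), (q4, s3), (q0, s1), (q4, s0), (q2, s1), (q5, s0), (q1, s6), (q5, s2), (q3, s2), (q0, s3), (q1, s1), (q4, s1), (q2, s0).
R accepts in {q0, q2, q4} and S accepts in {s6}; no reachable pair has both components accepting, so no string drives both machines to acceptance simultaneously and L(R) ∩ L(S) = ∅.
So no string is accepted by both, and the intersection is empty.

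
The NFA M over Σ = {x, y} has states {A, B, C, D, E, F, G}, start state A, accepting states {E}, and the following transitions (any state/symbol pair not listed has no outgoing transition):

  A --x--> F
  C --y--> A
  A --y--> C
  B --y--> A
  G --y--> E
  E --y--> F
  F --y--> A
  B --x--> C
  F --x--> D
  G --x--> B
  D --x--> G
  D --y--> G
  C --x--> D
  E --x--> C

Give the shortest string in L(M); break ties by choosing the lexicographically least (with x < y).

A breadth-first search from A reaches an accepting state first via the path A → F → D → G → E on input xxxy.
No string of length < 4 is accepted (BFS exhausts all shorter strings without reaching an accepting state), and xxxy is the lexicographically least accepting string of length 4.

xxxy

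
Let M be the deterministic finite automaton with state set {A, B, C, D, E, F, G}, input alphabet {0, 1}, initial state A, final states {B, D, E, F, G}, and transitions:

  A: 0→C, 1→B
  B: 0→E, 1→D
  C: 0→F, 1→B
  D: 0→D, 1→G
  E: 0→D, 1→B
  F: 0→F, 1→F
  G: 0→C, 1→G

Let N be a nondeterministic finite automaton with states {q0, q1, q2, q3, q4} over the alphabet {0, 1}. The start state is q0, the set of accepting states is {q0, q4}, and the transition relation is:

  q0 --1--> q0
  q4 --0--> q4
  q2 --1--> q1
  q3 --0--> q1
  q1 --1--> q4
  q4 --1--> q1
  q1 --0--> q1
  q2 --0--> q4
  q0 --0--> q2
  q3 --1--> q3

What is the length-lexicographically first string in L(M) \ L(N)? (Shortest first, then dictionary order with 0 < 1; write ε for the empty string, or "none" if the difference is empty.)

01

The string 01 is accepted by M but not by N.
No shorter string lies in the difference, and 01 is the lexicographically first length-2 string in L(M) \ L(N).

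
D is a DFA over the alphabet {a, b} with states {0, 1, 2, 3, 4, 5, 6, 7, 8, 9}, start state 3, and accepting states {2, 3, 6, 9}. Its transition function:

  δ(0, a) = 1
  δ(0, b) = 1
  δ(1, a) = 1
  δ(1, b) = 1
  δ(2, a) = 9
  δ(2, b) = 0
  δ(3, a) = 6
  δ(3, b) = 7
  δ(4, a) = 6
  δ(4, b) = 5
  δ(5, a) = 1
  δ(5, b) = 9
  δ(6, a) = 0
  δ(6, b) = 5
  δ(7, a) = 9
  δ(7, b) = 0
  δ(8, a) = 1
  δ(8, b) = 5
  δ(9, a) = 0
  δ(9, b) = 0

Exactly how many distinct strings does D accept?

The useful subgraph on states {3, 5, 6, 7, 9} is acyclic, so L(D) is finite; the longest accepting path visits 4 useful states, giving maximum string length 3.
Counting accepting paths from 3 by length: 1 of length 0, 1 of length 1, 1 of length 2, 1 of length 3. Total 4.

4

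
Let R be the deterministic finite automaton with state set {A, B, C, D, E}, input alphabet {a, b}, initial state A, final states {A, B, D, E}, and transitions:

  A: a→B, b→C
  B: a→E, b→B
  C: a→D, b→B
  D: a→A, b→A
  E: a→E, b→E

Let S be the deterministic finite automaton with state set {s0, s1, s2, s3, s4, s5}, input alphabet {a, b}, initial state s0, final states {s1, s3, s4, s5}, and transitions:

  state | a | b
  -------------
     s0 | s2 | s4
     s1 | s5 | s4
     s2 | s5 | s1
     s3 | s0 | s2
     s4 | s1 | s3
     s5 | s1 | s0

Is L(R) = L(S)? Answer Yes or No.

The empty string ε is accepted by R but rejected by S.
So L(R) ≠ L(S).

No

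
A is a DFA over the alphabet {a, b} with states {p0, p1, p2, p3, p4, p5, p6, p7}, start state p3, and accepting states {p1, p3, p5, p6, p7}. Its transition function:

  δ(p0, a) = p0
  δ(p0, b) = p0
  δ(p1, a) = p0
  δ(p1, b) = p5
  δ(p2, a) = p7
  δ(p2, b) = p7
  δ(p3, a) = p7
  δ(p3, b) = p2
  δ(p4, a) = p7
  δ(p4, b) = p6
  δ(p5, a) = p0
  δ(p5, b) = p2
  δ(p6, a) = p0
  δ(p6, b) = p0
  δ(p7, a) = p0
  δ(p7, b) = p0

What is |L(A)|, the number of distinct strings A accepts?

4

The useful subgraph on states {p2, p3, p7} is acyclic, so L(A) is finite; the longest accepting path visits 3 useful states, giving maximum string length 2.
Counting accepting paths from p3 by length: 1 of length 0, 1 of length 1, 2 of length 2. Total 4.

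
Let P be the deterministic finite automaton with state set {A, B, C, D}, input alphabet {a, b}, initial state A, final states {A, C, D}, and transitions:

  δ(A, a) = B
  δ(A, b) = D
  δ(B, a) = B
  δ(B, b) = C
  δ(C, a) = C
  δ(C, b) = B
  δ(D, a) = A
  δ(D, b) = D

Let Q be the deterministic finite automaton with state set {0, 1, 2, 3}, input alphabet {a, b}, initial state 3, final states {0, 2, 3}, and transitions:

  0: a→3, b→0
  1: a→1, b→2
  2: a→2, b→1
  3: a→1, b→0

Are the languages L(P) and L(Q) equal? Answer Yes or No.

Exploring the product automaton P × Q from the start pair (A, 3), following both machines on each input symbol, reaches 4 state pairs: (A, 3), (B, 1), (D, 0), (C, 2).
P accepts in {A, C, D} and Q accepts in {0, 2, 3}. In every reachable pair the two components are either both accepting — (A, 3), (D, 0), (C, 2) — or both non-accepting, so no string is accepted by exactly one of the machines: L(P) \ L(Q) and L(Q) \ L(P) are both empty.
Hence every string is accepted by P iff it is accepted by Q, and the two languages coincide.

Yes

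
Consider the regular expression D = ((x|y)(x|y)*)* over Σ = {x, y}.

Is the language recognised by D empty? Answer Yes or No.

No

The empty string ε matches the expression, so it belongs to L(D).
Since L(D) contains at least one string, it is not empty.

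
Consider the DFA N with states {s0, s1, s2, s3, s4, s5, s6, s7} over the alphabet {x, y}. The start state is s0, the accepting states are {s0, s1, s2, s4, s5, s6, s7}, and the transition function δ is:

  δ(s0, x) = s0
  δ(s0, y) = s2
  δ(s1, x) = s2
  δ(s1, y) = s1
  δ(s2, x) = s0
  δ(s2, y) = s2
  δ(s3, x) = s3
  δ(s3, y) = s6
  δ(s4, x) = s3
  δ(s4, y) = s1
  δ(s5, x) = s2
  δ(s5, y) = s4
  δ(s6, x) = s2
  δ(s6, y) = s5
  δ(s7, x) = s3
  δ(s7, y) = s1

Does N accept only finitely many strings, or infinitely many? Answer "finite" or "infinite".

infinite

State s0 is reachable from the start and can reach an accepting state, and it lies on the cycle s0 → s0.
Traversing that cycle any number of times yields accepted strings of unbounded length, so the language is infinite.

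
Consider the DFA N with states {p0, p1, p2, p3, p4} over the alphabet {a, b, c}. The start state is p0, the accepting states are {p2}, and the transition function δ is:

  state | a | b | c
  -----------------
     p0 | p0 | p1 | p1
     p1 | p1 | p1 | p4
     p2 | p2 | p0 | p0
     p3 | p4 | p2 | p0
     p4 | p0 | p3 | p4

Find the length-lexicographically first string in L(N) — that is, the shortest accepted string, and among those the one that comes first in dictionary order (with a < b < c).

bcbb

A breadth-first search from p0 reaches an accepting state first via the path p0 → p1 → p4 → p3 → p2 on input bcbb.
No string of length < 4 is accepted (BFS exhausts all shorter strings without reaching an accepting state), and bcbb is the lexicographically least accepting string of length 4.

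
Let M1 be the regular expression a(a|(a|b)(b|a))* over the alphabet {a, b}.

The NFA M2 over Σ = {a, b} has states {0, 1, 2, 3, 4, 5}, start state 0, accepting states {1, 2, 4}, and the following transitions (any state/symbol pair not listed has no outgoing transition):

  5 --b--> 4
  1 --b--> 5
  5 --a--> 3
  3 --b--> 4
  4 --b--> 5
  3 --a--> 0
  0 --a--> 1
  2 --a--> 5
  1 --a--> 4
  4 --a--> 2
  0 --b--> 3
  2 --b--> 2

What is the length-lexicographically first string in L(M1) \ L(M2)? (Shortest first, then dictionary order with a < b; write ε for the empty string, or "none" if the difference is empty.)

aab

The string aab is accepted by M1 but not by M2.
No shorter string lies in the difference, and aab is the lexicographically first length-3 string in L(M1) \ L(M2).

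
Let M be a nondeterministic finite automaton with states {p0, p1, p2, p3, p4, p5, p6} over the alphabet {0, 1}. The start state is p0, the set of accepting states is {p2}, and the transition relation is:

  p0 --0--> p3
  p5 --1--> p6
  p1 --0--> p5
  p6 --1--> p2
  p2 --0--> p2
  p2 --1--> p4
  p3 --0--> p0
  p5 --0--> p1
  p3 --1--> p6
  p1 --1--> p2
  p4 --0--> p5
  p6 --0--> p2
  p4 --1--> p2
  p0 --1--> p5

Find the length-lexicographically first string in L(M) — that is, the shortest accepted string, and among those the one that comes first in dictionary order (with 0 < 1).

A breadth-first search from p0 reaches an accepting state first via the path p0 → p3 → p6 → p2 on input 010.
No string of length < 3 is accepted (BFS exhausts all shorter strings without reaching an accepting state), and 010 is the lexicographically least accepting string of length 3.

010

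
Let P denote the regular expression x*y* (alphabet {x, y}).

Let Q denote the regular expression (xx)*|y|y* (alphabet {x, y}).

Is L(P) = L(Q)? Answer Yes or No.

No

The string x is accepted by P but rejected by Q.
So L(P) ≠ L(Q).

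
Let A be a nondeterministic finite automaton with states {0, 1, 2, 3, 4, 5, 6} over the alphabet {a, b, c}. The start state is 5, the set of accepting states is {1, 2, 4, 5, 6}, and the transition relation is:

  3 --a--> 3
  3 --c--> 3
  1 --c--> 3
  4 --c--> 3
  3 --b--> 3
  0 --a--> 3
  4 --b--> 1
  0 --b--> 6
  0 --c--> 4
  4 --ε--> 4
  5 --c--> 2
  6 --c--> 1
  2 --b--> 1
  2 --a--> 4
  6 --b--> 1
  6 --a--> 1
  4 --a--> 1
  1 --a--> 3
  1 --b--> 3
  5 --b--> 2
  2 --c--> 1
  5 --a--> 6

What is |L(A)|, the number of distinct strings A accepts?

17

The useful subgraph on states {1, 2, 4, 5, 6} is acyclic, so L(A) is finite; the longest accepting path visits 4 useful states, giving maximum string length 3.
Counting accepting paths from 5 by length: 1 of length 0, 3 of length 1, 9 of length 2, 4 of length 3. Total 17.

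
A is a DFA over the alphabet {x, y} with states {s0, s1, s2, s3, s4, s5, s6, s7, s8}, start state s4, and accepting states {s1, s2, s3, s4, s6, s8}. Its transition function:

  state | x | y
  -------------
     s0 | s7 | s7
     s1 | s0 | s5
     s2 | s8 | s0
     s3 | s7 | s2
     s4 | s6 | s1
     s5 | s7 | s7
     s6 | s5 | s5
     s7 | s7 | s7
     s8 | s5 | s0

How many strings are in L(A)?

3

The useful subgraph on states {s1, s4, s6} is acyclic, so L(A) is finite; the longest accepting path visits 2 useful states, giving maximum string length 1.
Counting accepting paths from s4 by length: 1 of length 0, 2 of length 1. Total 3.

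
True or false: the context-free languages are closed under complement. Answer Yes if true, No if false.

CFLs are closed under union, so if they were also closed under complement they would be closed under intersection by De Morgan (L₁ ∩ L₂ is the complement of the union of the complements). But {aⁿbⁿcᵐ} ∩ {aᵐbⁿcⁿ} = {aⁿbⁿcⁿ} is not context-free although both operands are.

No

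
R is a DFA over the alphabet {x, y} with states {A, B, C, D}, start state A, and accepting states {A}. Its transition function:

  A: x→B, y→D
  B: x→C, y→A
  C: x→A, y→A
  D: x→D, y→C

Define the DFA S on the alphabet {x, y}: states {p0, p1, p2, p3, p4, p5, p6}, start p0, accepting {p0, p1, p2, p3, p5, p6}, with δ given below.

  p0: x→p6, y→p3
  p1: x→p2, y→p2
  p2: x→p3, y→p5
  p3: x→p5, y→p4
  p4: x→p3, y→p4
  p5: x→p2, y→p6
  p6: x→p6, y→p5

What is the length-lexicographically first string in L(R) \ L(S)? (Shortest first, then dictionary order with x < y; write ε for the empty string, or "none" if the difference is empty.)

The string yyy is accepted by R but not by S.
No shorter string lies in the difference, and yyy is the lexicographically first length-3 string in L(R) \ L(S).

yyy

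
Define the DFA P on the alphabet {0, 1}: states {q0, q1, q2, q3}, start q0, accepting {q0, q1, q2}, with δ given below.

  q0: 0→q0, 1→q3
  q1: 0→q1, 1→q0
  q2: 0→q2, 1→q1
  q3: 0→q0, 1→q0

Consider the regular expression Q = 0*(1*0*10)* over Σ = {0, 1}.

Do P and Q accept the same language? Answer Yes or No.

No

The string 11 is accepted by P but rejected by Q.
So L(P) ≠ L(Q).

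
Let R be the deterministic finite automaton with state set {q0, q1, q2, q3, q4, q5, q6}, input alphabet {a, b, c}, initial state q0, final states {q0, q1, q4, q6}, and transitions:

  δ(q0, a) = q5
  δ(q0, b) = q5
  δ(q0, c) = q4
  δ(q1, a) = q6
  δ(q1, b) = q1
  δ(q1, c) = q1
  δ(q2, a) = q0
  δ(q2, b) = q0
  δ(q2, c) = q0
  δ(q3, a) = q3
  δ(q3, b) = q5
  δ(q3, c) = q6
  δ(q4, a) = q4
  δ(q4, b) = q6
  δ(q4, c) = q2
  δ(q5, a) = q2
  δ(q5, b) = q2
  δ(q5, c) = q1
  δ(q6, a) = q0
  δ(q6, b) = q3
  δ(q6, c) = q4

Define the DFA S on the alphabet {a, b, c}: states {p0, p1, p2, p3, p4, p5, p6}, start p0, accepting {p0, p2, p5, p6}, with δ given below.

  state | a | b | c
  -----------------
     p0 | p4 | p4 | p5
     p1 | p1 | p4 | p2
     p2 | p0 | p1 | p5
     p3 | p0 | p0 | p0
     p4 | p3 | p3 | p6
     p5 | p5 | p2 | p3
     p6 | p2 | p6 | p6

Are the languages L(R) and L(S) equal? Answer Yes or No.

Yes

Exploring the product automaton R × S from the start pair (q0, p0), following both machines on each input symbol, reaches 7 state pairs: (q0, p0), (q5, p4), (q4, p5), (q2, p3), (q1, p6), (q6, p2), (q3, p1).
R accepts in {q0, q1, q4, q6} and S accepts in {p0, p2, p5, p6}. In every reachable pair the two components are either both accepting — (q0, p0), (q4, p5), (q1, p6), (q6, p2) — or both non-accepting, so no string is accepted by exactly one of the machines: L(R) \ L(S) and L(S) \ L(R) are both empty.
Hence every string is accepted by R iff it is accepted by S, and the two languages coincide.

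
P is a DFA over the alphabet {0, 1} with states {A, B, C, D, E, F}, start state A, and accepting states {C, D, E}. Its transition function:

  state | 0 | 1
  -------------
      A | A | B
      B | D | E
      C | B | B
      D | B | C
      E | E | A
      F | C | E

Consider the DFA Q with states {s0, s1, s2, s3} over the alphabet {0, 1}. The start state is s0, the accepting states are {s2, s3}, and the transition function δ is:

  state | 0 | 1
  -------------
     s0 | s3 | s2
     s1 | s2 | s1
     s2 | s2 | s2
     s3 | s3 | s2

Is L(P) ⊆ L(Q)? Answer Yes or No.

Yes

Exploring the product automaton P × Q from the start pair (A, s0), following both machines on each input symbol, reaches 7 state pairs: (A, s0), (A, s3), (B, s2), (D, s2), (E, s2), (C, s2), (A, s2).
P accepts in {C, D, E} and Q accepts in {s2, s3}. The reachable pairs whose P-component is accepting are (D, s2), (E, s2), (C, s2); in each of them the Q-component is accepting too, so the product for L(P) \ L(Q) (P-component accepting, Q-component rejecting) has no reachable accepting pair and the difference is empty.
Hence every string in L(P) is also in L(Q).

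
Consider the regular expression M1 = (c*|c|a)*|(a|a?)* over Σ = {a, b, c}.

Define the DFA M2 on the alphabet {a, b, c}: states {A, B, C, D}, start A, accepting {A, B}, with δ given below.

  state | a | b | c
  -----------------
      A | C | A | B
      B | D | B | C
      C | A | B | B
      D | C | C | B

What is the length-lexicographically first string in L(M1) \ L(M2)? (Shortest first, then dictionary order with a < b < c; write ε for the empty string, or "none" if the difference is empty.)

The string a is accepted by M1 but not by M2.
No shorter string lies in the difference, and a is the lexicographically first length-1 string in L(M1) \ L(M2).

a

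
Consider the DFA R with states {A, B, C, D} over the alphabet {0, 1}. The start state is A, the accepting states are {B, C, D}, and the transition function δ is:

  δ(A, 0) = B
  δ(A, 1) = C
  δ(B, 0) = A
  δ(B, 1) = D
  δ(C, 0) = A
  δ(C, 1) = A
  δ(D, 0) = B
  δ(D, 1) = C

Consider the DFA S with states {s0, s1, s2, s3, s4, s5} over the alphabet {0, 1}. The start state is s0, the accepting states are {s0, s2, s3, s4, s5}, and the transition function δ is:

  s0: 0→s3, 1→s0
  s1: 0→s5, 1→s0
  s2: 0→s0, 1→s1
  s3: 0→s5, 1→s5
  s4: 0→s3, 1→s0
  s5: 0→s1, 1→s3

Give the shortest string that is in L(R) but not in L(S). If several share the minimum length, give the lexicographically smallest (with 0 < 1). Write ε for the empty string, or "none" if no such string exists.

The string 000 is accepted by R but not by S.
No shorter string lies in the difference, and 000 is the lexicographically first length-3 string in L(R) \ L(S).

000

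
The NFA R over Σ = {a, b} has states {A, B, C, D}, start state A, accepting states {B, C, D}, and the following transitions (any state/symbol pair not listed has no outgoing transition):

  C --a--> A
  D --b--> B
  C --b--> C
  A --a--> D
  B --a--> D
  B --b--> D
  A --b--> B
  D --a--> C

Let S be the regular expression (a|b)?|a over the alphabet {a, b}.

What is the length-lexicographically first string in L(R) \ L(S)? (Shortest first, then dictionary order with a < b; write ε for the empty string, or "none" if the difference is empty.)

The string aa is accepted by R but not by S.
No shorter string lies in the difference, and aa is the lexicographically first length-2 string in L(R) \ L(S).

aa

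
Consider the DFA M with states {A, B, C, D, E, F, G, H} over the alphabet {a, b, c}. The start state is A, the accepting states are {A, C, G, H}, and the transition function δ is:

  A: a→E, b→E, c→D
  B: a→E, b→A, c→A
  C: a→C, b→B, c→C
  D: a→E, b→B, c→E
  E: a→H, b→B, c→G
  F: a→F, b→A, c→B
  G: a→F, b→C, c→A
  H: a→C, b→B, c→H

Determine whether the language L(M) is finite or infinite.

infinite

State A is reachable from the start and can reach an accepting state, and it lies on the cycle A → D → B → A.
Traversing that cycle any number of times yields accepted strings of unbounded length, so the language is infinite.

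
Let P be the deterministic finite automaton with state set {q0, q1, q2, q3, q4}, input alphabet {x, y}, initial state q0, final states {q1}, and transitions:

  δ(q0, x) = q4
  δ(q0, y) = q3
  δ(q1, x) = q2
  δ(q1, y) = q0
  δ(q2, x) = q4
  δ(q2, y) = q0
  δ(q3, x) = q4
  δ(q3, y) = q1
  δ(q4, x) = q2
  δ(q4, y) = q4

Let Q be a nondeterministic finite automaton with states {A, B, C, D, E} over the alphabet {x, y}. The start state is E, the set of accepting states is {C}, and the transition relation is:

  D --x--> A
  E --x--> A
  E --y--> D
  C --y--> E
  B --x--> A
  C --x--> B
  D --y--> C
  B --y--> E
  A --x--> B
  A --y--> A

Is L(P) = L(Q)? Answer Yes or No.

Yes

Exploring the product automaton P × Q from the start pair (q0, E), following both machines on each input symbol, reaches 5 state pairs: (q0, E), (q4, A), (q3, D), (q2, B), (q1, C).
P accepts in {q1} and Q accepts in {C}. In every reachable pair the two components are either both accepting — (q1, C) — or both non-accepting, so no string is accepted by exactly one of the machines: L(P) \ L(Q) and L(Q) \ L(P) are both empty.
Hence every string is accepted by P iff it is accepted by Q, and the two languages coincide.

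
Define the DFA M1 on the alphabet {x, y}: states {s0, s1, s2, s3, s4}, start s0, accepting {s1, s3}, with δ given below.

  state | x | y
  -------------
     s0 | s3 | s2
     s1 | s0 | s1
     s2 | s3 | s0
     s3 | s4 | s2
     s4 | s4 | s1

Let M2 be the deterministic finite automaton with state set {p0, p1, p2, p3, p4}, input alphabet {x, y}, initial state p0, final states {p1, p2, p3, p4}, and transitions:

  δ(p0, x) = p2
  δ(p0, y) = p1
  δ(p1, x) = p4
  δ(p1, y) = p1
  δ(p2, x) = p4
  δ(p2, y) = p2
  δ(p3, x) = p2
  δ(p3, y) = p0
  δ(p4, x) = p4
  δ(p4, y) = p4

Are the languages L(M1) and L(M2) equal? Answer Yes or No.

No

The string y is accepted by M2 but rejected by M1.
So L(M1) ≠ L(M2).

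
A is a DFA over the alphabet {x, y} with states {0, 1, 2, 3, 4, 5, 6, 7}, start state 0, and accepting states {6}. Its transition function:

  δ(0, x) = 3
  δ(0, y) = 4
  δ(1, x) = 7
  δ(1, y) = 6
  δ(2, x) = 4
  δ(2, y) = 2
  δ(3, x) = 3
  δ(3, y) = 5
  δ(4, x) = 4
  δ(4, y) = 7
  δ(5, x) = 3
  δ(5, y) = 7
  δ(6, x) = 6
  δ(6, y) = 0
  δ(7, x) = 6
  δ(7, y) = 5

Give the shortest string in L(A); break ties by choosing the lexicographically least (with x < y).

A breadth-first search from 0 reaches an accepting state first via the path 0 → 4 → 7 → 6 on input yyx.
No string of length < 3 is accepted (BFS exhausts all shorter strings without reaching an accepting state), and yyx is the lexicographically least accepting string of length 3.

yyx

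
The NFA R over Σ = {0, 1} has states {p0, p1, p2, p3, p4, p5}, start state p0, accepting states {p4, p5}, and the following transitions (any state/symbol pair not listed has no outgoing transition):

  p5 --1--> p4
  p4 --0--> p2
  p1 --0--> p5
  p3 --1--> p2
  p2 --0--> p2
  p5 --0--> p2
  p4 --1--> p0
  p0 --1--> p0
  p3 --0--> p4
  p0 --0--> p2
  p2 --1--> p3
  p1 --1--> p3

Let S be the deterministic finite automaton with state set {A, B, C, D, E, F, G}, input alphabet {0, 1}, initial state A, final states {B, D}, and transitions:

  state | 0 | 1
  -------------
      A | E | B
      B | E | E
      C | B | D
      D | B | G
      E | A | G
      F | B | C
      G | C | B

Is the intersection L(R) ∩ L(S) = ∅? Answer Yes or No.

The string 111010 is accepted by both R and S.
Hence L(R) ∩ L(S) ≠ ∅.

No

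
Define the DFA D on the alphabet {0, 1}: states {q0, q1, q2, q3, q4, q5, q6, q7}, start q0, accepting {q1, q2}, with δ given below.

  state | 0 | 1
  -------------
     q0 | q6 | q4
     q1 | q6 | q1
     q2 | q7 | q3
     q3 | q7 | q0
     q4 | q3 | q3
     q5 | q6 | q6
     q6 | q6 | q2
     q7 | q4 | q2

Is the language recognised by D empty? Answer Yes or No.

The string 01 is accepted: the run q0 → q6 → q2 ends in the accepting state q2.
Since at least one string is accepted, L(D) is not empty.

No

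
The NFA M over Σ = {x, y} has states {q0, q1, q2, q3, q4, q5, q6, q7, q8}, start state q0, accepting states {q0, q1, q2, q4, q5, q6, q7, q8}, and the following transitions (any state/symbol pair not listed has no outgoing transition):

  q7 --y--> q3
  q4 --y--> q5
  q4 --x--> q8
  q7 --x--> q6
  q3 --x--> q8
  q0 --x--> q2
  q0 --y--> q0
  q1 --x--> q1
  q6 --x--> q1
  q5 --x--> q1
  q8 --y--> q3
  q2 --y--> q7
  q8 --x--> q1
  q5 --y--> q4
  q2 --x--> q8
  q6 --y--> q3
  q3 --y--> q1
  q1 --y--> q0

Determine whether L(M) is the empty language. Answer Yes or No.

No

The empty string ε is accepted: the run q0 ends in the accepting state q0.
Since at least one string is accepted, L(M) is not empty.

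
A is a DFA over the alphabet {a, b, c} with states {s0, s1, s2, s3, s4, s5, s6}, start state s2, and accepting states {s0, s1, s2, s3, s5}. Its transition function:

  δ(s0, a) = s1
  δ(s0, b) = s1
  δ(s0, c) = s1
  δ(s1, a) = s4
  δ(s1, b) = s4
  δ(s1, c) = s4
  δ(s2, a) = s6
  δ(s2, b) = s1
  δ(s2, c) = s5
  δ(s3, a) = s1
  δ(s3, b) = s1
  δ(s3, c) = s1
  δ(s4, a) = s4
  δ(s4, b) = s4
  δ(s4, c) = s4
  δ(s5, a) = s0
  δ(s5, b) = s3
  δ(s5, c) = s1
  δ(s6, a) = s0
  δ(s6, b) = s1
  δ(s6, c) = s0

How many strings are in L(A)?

The useful subgraph on states {s0, s1, s2, s3, s5, s6} is acyclic, so L(A) is finite; the longest accepting path visits 4 useful states, giving maximum string length 3.
Counting accepting paths from s2 by length: 1 of length 0, 2 of length 1, 6 of length 2, 12 of length 3. Total 21.

21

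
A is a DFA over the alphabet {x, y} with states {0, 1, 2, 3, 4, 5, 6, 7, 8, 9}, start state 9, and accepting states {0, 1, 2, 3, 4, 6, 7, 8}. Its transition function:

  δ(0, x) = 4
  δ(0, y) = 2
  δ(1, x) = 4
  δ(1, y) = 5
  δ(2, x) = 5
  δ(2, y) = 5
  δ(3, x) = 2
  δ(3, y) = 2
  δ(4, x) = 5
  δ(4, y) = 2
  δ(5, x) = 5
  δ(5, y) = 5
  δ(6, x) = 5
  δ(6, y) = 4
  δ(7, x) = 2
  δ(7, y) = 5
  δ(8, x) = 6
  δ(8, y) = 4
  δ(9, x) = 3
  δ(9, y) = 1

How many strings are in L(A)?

6

The useful subgraph on states {1, 2, 3, 4, 9} is acyclic, so L(A) is finite; the longest accepting path visits 4 useful states, giving maximum string length 3.
Counting accepting paths from 9 by length: 2 of length 1, 3 of length 2, 1 of length 3. Total 6.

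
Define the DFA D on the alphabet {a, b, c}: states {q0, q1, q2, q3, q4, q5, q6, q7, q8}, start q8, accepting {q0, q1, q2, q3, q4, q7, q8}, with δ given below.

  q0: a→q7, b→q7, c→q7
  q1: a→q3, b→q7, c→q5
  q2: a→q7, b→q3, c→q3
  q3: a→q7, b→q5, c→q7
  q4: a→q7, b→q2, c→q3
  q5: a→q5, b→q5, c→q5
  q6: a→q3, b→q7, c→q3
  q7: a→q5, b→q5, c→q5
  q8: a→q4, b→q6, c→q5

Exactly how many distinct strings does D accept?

21

The useful subgraph on states {q2, q3, q4, q6, q7, q8} is acyclic, so L(D) is finite; the longest accepting path visits 5 useful states, giving maximum string length 4.
Counting accepting paths from q8 by length: 1 of length 0, 1 of length 1, 6 of length 2, 9 of length 3, 4 of length 4. Total 21.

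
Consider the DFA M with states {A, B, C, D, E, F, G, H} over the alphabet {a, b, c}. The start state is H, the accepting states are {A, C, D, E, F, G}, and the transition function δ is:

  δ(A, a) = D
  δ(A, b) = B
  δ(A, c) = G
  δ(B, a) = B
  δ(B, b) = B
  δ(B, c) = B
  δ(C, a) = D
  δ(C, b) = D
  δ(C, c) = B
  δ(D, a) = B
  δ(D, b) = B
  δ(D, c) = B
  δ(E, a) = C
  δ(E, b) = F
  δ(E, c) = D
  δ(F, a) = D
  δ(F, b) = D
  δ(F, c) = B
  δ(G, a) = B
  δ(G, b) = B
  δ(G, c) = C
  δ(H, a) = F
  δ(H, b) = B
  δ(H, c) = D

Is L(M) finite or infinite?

finite

The useful states (reachable from H and able to reach an accepting state) are {D, F, H}.
Restricted to these states the transition graph has no cycle, so every accepting path has bounded length and L is finite.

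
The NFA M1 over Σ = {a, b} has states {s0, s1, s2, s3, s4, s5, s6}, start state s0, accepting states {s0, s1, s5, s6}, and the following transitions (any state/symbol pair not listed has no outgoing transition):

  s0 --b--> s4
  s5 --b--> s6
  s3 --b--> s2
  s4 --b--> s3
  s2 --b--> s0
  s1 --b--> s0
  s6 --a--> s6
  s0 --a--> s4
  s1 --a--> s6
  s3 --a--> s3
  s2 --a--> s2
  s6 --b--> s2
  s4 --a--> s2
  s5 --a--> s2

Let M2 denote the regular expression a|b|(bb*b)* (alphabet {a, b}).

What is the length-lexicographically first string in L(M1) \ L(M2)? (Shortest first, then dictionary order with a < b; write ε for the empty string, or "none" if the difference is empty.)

aab

The string aab is accepted by M1 but not by M2.
No shorter string lies in the difference, and aab is the lexicographically first length-3 string in L(M1) \ L(M2).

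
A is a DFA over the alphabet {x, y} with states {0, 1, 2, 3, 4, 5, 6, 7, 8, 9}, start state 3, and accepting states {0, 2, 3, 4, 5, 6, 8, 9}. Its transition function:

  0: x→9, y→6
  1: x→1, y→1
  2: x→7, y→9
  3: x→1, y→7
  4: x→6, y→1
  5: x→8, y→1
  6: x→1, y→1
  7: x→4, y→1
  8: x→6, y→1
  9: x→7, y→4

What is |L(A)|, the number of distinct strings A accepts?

The useful subgraph on states {3, 4, 6, 7} is acyclic, so L(A) is finite; the longest accepting path visits 4 useful states, giving maximum string length 3.
Counting accepting paths from 3 by length: 1 of length 0, 1 of length 2, 1 of length 3. Total 3.

3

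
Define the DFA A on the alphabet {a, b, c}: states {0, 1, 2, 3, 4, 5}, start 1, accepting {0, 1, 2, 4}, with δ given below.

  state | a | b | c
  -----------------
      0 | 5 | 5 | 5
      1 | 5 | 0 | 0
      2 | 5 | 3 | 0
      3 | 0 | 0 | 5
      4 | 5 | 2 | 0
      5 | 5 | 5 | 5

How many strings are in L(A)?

The useful subgraph on states {0, 1} is acyclic, so L(A) is finite; the longest accepting path visits 2 useful states, giving maximum string length 1.
Counting accepting paths from 1 by length: 1 of length 0, 2 of length 1. Total 3.

3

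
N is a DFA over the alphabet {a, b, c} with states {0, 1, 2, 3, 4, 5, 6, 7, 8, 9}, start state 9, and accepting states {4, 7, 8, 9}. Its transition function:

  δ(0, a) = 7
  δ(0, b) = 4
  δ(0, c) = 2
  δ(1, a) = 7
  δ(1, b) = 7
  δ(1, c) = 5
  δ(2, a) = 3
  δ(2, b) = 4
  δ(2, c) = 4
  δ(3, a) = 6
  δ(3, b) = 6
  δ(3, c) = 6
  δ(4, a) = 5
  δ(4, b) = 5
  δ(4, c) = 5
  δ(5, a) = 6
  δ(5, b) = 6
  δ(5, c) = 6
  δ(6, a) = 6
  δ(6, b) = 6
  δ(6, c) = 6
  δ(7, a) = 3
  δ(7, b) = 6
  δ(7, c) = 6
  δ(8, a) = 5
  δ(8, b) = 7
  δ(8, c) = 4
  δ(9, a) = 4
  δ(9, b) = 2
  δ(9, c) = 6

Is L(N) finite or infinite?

The useful states (reachable from 9 and able to reach an accepting state) are {2, 4, 9}.
Restricted to these states the transition graph has no cycle, so every accepting path has bounded length and L is finite.

finite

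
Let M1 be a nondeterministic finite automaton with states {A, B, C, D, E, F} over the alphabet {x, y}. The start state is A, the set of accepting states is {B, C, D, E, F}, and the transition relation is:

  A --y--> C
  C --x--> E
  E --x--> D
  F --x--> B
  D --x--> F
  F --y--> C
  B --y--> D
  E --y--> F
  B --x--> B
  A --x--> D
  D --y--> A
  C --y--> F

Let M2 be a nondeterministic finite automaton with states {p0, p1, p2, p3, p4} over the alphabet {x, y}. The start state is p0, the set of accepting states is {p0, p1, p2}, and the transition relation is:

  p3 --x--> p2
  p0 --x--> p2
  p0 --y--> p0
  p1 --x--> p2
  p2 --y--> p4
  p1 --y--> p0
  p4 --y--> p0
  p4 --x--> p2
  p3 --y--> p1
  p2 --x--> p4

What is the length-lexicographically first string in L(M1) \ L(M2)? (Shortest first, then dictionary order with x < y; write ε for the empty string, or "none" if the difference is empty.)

The string xx is accepted by M1 but not by M2.
No shorter string lies in the difference, and xx is the lexicographically first length-2 string in L(M1) \ L(M2).

xx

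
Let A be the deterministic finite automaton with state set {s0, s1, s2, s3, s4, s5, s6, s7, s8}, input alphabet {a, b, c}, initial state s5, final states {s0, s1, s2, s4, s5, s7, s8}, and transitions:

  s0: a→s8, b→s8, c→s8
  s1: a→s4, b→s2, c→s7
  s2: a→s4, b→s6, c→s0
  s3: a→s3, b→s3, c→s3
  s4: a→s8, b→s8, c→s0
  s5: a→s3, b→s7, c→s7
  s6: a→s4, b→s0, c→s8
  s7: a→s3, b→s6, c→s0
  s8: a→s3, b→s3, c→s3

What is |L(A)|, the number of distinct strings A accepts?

35

The useful subgraph on states {s0, s4, s5, s6, s7, s8} is acyclic, so L(A) is finite; the longest accepting path visits 6 useful states, giving maximum string length 5.
Counting accepting paths from s5 by length: 1 of length 0, 2 of length 1, 2 of length 2, 12 of length 3, 12 of length 4, 6 of length 5. Total 35.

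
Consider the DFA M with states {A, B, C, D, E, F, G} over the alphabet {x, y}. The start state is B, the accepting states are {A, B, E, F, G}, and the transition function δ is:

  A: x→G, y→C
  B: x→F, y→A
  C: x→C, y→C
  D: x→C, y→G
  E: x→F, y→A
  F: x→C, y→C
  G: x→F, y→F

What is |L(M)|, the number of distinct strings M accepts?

6

The useful subgraph on states {A, B, F, G} is acyclic, so L(M) is finite; the longest accepting path visits 4 useful states, giving maximum string length 3.
Counting accepting paths from B by length: 1 of length 0, 2 of length 1, 1 of length 2, 2 of length 3. Total 6.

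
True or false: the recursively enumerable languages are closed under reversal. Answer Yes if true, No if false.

Yes

Reverse the input and run the recogniser for L on it; this accepts exactly Lᴿ.
So the recursively enumerable languages are closed under reversal.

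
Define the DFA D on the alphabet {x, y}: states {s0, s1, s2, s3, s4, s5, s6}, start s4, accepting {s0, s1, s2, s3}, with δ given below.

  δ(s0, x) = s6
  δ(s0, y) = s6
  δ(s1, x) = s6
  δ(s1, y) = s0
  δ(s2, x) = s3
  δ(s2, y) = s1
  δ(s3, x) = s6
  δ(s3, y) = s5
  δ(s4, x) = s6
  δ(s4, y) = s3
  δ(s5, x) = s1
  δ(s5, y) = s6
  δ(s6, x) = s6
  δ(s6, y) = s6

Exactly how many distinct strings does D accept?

3

The useful subgraph on states {s0, s1, s3, s4, s5} is acyclic, so L(D) is finite; the longest accepting path visits 5 useful states, giving maximum string length 4.
Counting accepting paths from s4 by length: 1 of length 1, 1 of length 3, 1 of length 4. Total 3.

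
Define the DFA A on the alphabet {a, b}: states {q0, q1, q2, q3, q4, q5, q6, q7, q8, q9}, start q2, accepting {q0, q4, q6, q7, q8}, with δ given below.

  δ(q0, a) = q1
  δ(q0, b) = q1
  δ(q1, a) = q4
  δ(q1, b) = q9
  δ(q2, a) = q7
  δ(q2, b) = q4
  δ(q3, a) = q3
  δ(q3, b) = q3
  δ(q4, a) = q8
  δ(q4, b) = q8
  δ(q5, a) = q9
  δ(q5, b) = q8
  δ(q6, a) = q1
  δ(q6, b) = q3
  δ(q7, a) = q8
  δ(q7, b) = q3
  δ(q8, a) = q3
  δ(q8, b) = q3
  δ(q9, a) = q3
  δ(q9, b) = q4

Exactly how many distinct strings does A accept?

The useful subgraph on states {q2, q4, q7, q8} is acyclic, so L(A) is finite; the longest accepting path visits 3 useful states, giving maximum string length 2.
Counting accepting paths from q2 by length: 2 of length 1, 3 of length 2. Total 5.

5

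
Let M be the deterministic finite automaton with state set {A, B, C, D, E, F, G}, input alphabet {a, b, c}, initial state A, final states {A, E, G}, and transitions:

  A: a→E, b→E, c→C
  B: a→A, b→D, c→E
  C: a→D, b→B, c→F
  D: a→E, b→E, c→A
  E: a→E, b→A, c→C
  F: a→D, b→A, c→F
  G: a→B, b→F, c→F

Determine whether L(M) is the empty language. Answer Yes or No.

No

The empty string ε is accepted: the run A ends in the accepting state A.
Since at least one string is accepted, L(M) is not empty.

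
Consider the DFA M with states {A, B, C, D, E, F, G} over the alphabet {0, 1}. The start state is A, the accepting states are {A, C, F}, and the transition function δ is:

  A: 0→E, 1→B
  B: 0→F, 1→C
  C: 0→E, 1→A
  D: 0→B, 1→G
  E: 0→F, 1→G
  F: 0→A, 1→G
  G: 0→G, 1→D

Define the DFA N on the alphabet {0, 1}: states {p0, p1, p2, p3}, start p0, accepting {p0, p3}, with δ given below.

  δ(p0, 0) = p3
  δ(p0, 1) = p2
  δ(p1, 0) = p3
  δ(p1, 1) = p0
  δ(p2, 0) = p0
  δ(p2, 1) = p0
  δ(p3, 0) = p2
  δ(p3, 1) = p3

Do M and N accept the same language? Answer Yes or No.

No

The string 00 is accepted by M but rejected by N.
So L(M) ≠ L(N).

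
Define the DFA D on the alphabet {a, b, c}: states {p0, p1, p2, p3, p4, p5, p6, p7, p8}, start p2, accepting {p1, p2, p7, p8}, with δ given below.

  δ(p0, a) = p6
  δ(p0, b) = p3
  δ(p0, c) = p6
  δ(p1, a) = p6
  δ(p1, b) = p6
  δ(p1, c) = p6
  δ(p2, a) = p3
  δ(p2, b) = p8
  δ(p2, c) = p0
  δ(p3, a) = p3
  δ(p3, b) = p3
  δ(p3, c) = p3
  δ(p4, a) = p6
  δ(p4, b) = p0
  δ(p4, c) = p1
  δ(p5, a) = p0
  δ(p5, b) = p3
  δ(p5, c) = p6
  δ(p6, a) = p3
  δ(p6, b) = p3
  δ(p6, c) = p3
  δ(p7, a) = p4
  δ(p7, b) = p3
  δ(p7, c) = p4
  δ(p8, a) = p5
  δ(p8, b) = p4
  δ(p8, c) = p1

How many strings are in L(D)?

The useful subgraph on states {p1, p2, p4, p8} is acyclic, so L(D) is finite; the longest accepting path visits 4 useful states, giving maximum string length 3.
Counting accepting paths from p2 by length: 1 of length 0, 1 of length 1, 1 of length 2, 1 of length 3. Total 4.

4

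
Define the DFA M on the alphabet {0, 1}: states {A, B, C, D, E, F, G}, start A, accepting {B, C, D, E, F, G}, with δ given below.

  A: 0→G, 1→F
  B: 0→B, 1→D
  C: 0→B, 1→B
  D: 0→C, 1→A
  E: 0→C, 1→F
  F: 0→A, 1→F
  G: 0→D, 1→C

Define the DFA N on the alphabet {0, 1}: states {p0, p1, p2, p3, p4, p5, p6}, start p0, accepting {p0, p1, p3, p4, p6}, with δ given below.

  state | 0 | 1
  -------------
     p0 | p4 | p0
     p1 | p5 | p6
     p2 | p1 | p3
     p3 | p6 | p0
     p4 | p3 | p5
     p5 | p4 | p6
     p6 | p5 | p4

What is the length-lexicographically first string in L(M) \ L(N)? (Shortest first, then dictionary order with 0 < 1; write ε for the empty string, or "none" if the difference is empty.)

The string 01 is accepted by M but not by N.
No shorter string lies in the difference, and 01 is the lexicographically first length-2 string in L(M) \ L(N).

01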